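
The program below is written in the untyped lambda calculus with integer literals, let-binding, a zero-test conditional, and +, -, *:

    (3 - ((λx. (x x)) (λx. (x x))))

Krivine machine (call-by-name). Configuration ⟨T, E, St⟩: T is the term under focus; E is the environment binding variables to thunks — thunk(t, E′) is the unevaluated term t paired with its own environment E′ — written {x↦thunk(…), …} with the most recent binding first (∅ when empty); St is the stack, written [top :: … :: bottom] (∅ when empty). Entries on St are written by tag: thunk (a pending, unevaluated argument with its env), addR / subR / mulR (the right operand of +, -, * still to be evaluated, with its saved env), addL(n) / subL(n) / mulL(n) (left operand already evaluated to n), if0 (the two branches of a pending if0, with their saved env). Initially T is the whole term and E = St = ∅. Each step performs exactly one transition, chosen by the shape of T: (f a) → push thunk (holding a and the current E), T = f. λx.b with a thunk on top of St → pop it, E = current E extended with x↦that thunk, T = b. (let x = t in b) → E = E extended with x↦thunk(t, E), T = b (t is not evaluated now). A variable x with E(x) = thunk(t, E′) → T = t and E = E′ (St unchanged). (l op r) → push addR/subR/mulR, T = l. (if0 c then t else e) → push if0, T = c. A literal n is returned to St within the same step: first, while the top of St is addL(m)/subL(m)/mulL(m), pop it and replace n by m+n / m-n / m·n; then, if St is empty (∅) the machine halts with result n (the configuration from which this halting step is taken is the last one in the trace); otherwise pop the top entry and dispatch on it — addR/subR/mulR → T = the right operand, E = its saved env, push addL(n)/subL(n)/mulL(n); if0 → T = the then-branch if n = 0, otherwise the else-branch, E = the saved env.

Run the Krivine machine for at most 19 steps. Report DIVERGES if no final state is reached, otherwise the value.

Answer: DIVERGES (no final state within 19 steps)

Machine steps:
[0] <T=(3 - ((λx. (x x)) (λx. (x x)))), E=∅, St=∅>
[1] <T=3, E=∅, St=[subR]>
[2] <T=((λx. (x x)) (λx. (x x))), E=∅, St=[subL(3)]>
[3] <T=(λx. (x x)), E=∅, St=[thunk :: subL(3)]>
[4] <T=(x x), E={x↦thunk((λx. (x x)), ∅)}, St=[subL(3)]>
[5] <T=x, E={x↦thunk((λx. (x x)), ∅)}, St=[thunk :: subL(3)]>
[6] <T=(λx. (x x)), E=∅, St=[thunk :: subL(3)]>
[7] <T=(x x), E={x↦thunk(x, {x↦thunk((λx. (x x)), ∅)})}, St=[subL(3)]>
[8] <T=x, E={x↦thunk(x, {x↦thunk((λx. (x x)), ∅)})}, St=[thunk :: subL(3)]>
[9] <T=x, E={x↦thunk((λx. (x x)), ∅)}, St=[thunk :: subL(3)]>
[10] <T=(λx. (x x)), E=∅, St=[thunk :: subL(3)]>
[11] <T=(x x), E={x↦thunk(x, {x↦thunk(x, {x↦thunk((λx. (x x)), ∅)})})}, St=[subL(3)]>
[12] <T=x, E={x↦thunk(x, {x↦thunk(x, {x↦thunk((λx. (x x)), ∅)})})}, St=[thunk :: subL(3)]>
[13] <T=x, E={x↦thunk(x, {x↦thunk((λx. (x x)), ∅)})}, St=[thunk :: subL(3)]>
[14] <T=x, E={x↦thunk((λx. (x x)), ∅)}, St=[thunk :: subL(3)]>
[15] <T=(λx. (x x)), E=∅, St=[thunk :: subL(3)]>
[16] <T=(x x), E={x↦thunk(x, {x↦thunk(x, {x↦thunk(x, {x↦thunk((λx. (x x)), ∅)})})})}, St=[subL(3)]>
[17] <T=x, E={x↦thunk(x, {x↦thunk(x, {x↦thunk(x, {x↦thunk((λx. (x x)), ∅)})})})}, St=[thunk :: subL(3)]>
[18] <T=x, E={x↦thunk(x, {x↦thunk(x, {x↦thunk((λx. (x x)), ∅)})})}, St=[thunk :: subL(3)]>
[19] <T=x, E={x↦thunk(x, {x↦thunk((λx. (x x)), ∅)})}, St=[thunk :: subL(3)]>
→ 19 transitions taken and the configuration is still not final: no result within 19 steps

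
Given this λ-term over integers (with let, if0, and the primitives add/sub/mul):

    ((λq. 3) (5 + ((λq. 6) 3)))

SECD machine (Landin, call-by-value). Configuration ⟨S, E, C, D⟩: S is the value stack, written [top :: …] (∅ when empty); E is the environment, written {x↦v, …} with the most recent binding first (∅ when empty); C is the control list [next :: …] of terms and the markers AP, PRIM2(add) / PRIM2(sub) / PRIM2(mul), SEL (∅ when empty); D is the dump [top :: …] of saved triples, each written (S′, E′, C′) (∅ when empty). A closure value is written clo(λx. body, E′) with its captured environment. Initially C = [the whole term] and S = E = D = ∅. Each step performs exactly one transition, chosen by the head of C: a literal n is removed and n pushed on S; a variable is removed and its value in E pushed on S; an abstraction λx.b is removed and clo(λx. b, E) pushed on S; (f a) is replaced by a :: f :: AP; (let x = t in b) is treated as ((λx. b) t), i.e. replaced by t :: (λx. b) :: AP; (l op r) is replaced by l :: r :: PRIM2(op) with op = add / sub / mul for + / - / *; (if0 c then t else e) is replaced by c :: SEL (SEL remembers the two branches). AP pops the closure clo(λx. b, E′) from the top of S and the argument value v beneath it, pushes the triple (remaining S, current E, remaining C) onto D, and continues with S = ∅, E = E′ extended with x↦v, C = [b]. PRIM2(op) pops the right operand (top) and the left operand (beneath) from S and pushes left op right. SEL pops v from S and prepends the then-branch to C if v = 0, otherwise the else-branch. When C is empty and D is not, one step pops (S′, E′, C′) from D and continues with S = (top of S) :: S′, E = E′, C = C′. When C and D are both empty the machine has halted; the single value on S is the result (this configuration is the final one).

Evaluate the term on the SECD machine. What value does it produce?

step 0: <S=∅, E=∅, C=[((λq. 3) (5 + ((λq. 6) 3)))], D=∅>
step 1: <S=∅, E=∅, C=[(5 + ((λq. 6) 3)) :: (λq. 3) :: AP], D=∅>
step 2: <S=∅, E=∅, C=[5 :: ((λq. 6) 3) :: PRIM2(add) :: (λq. 3) :: AP], D=∅>
step 3: <S=[5], E=∅, C=[((λq. 6) 3) :: PRIM2(add) :: (λq. 3) :: AP], D=∅>
step 4: <S=[5], E=∅, C=[3 :: (λq. 6) :: AP :: PRIM2(add) :: (λq. 3) :: AP], D=∅>
step 5: <S=[3 :: 5], E=∅, C=[(λq. 6) :: AP :: PRIM2(add) :: (λq. 3) :: AP], D=∅>
step 6: <S=[clo(λq. 6, ∅) :: 3 :: 5], E=∅, C=[AP :: PRIM2(add) :: (λq. 3) :: AP], D=∅>
step 7: <S=∅, E={q↦3}, C=[6], D=[([5], ∅, [PRIM2(add) :: (λq. 3) :: AP])]>
step 8: <S=[6], E={q↦3}, C=∅, D=[([5], ∅, [PRIM2(add) :: (λq. 3) :: AP])]>
step 9: <S=[6 :: 5], E=∅, C=[PRIM2(add) :: (λq. 3) :: AP], D=∅>
step 10: <S=[11], E=∅, C=[(λq. 3) :: AP], D=∅>
step 11: <S=[clo(λq. 3, ∅) :: 11], E=∅, C=[AP], D=∅>
step 12: <S=∅, E={q↦11}, C=[3], D=[(∅, ∅, ∅)]>
step 13: <S=[3], E={q↦11}, C=∅, D=[(∅, ∅, ∅)]>
step 14: <S=[3], E=∅, C=∅, D=∅>
→ final value 3

Answer: 3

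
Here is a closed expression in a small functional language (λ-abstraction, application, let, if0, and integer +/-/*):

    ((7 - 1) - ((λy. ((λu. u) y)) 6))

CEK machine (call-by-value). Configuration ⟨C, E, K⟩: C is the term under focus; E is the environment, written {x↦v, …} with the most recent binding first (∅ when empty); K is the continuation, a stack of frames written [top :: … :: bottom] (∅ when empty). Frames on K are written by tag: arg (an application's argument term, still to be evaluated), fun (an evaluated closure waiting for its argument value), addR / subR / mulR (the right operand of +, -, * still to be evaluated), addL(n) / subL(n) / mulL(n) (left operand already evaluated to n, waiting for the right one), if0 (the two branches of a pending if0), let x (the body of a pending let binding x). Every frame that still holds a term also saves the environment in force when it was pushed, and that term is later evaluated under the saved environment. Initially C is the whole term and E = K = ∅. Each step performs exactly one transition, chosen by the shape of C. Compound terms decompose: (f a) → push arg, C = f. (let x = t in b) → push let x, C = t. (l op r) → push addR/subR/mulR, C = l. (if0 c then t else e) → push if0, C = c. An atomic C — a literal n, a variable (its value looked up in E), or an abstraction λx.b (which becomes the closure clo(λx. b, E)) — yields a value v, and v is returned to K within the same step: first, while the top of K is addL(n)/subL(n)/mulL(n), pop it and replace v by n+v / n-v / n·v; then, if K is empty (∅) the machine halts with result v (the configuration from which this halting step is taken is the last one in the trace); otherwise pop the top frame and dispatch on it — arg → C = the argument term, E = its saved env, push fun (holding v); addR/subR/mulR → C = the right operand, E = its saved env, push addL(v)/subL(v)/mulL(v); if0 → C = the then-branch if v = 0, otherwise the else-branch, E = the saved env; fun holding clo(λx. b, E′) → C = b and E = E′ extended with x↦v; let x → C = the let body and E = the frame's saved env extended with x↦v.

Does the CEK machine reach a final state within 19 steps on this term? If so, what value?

Answer: 0

Derivation:
t=0: <C=((7 - 1) - ((λy. ((λu. u) y)) 6)), E=∅, K=∅>
t=1: <C=(7 - 1), E=∅, K=[subR]>
t=2: <C=7, E=∅, K=[subR :: subR]>
t=3: <C=1, E=∅, K=[subL(7) :: subR]>
t=4: <C=((λy. ((λu. u) y)) 6), E=∅, K=[subL(6)]>
t=5: <C=(λy. ((λu. u) y)), E=∅, K=[arg :: subL(6)]>
t=6: <C=6, E=∅, K=[fun :: subL(6)]>
t=7: <C=((λu. u) y), E={y↦6}, K=[subL(6)]>
t=8: <C=(λu. u), E={y↦6}, K=[arg :: subL(6)]>
t=9: <C=y, E={y↦6}, K=[fun :: subL(6)]>
t=10: <C=u, E={u↦6, y↦6}, K=[subL(6)]>
→ final value 0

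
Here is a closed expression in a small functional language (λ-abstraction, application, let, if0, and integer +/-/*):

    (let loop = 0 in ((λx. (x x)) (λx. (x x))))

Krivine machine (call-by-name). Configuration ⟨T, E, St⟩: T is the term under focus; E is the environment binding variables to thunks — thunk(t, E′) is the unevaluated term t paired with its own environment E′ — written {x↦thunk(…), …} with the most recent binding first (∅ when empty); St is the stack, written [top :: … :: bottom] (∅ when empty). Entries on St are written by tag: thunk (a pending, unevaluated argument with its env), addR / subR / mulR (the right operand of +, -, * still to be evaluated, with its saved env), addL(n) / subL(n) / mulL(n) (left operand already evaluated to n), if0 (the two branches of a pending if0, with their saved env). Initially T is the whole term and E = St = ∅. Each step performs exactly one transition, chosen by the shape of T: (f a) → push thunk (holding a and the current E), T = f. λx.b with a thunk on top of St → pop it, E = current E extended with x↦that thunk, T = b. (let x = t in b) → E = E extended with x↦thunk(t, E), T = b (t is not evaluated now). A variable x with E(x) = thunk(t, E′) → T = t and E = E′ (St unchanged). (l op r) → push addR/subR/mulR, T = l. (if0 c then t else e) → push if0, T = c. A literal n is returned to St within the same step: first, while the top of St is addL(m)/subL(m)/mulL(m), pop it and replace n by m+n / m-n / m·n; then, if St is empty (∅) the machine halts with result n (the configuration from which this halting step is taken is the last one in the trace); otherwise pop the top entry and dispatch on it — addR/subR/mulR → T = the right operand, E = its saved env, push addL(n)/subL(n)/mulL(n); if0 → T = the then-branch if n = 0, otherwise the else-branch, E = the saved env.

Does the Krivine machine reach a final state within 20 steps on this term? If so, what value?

step 0: [T=(let loop = 0 in ((λx. (x x)) (λx. (x x)))) | E=∅ | St=∅]
step 1: [T=((λx. (x x)) (λx. (x x))) | E={loop↦thunk(0, ∅)} | St=∅]
step 2: [T=(λx. (x x)) | E={loop↦thunk(0, ∅)} | St=[thunk]]
step 3: [T=(x x) | E={x↦thunk((λx. (x x)), {loop↦thunk(0, ∅)}), loop↦thunk(0, ∅)} | St=∅]
step 4: [T=x | E={x↦thunk((λx. (x x)), {loop↦thunk(0, ∅)}), loop↦thunk(0, ∅)} | St=[thunk]]
step 5: [T=(λx. (x x)) | E={loop↦thunk(0, ∅)} | St=[thunk]]
step 6: [T=(x x) | E={x↦thunk(x, {x↦thunk((λx. (x x)), {loop↦thunk(0, ∅)}), loop↦thunk(0, ∅)}), loop↦thunk(0, ∅)} | St=∅]
step 7: [T=x | E={x↦thunk(x, {x↦thunk((λx. (x x)), {loop↦thunk(0, ∅)}), loop↦thunk(0, ∅)}), loop↦thunk(0, ∅)} | St=[thunk]]
step 8: [T=x | E={x↦thunk((λx. (x x)), {loop↦thunk(0, ∅)}), loop↦thunk(0, ∅)} | St=[thunk]]
step 9: [T=(λx. (x x)) | E={loop↦thunk(0, ∅)} | St=[thunk]]
step 10: [T=(x x) | E={x↦thunk(x, {x↦thunk(x, {x↦thunk((λx. (x x)), {loop↦thunk(0, ∅)}), loop↦thunk(0, ∅)}), loop↦thunk(0, ∅)}), loop↦thunk(0, ∅)} | St=∅]
step 11: [T=x | E={x↦thunk(x, {x↦thunk(x, {x↦thunk((λx. (x x)), {loop↦thunk(0, ∅)}), loop↦thunk(0, ∅)}), loop↦thunk(0, ∅)}), loop↦thunk(0, ∅)} | St=[thunk]]
step 12: [T=x | E={x↦thunk(x, {x↦thunk((λx. (x x)), {loop↦thunk(0, ∅)}), loop↦thunk(0, ∅)}), loop↦thunk(0, ∅)} | St=[thunk]]
step 13: [T=x | E={x↦thunk((λx. (x x)), {loop↦thunk(0, ∅)}), loop↦thunk(0, ∅)} | St=[thunk]]
step 14: [T=(λx. (x x)) | E={loop↦thunk(0, ∅)} | St=[thunk]]
step 15: [T=(x x) | E={x↦thunk(x, {x↦thunk(x, {x↦thunk(x, {x↦thunk((λx. (x x)), {loop↦thunk(0, ∅)}), loop↦thunk(0, ∅)}), loop↦thunk(0, ∅)}), loop↦thunk(0, ∅)}), loop↦thunk(0, ∅)} | St=∅]
step 16: [T=x | E={x↦thunk(x, {x↦thunk(x, {x↦thunk(x, {x↦thunk((λx. (x x)), {loop↦thunk(0, ∅)}), loop↦thunk(0, ∅)}), loop↦thunk(0, ∅)}), loop↦thunk(0, ∅)}), loop↦thunk(0, ∅)} | St=[thunk]]
step 17: [T=x | E={x↦thunk(x, {x↦thunk(x, {x↦thunk((λx. (x x)), {loop↦thunk(0, ∅)}), loop↦thunk(0, ∅)}), loop↦thunk(0, ∅)}), loop↦thunk(0, ∅)} | St=[thunk]]
step 18: [T=x | E={x↦thunk(x, {x↦thunk((λx. (x x)), {loop↦thunk(0, ∅)}), loop↦thunk(0, ∅)}), loop↦thunk(0, ∅)} | St=[thunk]]
step 19: [T=x | E={x↦thunk((λx. (x x)), {loop↦thunk(0, ∅)}), loop↦thunk(0, ∅)} | St=[thunk]]
step 20: [T=(λx. (x x)) | E={loop↦thunk(0, ∅)} | St=[thunk]]
→ 20 transitions taken and the configuration is still not final: no result within 20 steps

Answer: DIVERGES (no final state within 20 steps)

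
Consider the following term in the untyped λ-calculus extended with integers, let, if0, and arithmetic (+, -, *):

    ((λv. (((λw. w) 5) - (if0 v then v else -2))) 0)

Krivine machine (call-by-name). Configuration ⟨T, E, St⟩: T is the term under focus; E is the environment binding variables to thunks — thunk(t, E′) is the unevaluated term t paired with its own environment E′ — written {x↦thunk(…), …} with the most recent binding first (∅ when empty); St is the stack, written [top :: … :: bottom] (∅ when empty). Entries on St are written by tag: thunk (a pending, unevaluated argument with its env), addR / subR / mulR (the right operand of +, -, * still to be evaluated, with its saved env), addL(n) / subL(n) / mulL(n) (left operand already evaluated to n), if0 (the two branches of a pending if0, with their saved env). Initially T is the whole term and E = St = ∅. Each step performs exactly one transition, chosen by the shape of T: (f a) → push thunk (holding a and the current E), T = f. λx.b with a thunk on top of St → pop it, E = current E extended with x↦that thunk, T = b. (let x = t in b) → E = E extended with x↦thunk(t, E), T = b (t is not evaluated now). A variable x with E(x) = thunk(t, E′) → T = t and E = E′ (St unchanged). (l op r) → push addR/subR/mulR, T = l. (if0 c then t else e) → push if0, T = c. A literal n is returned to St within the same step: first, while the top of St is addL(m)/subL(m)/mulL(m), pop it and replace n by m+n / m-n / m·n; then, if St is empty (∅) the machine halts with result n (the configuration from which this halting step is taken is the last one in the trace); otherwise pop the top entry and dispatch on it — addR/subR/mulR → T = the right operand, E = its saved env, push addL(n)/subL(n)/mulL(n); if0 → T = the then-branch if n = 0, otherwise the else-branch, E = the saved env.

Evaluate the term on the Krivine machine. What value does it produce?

0. <T=((λv. (((λw. w) 5) - (if0 v then v else -2))) 0), E=∅, St=∅>
1. <T=(λv. (((λw. w) 5) - (if0 v then v else -2))), E=∅, St=[thunk]>
2. <T=(((λw. w) 5) - (if0 v then v else -2)), E={v↦thunk(0, ∅)}, St=∅>
3. <T=((λw. w) 5), E={v↦thunk(0, ∅)}, St=[subR]>
4. <T=(λw. w), E={v↦thunk(0, ∅)}, St=[thunk :: subR]>
5. <T=w, E={w↦thunk(5, {v↦thunk(0, ∅)}), v↦thunk(0, ∅)}, St=[subR]>
6. <T=5, E={v↦thunk(0, ∅)}, St=[subR]>
7. <T=(if0 v then v else -2), E={v↦thunk(0, ∅)}, St=[subL(5)]>
8. <T=v, E={v↦thunk(0, ∅)}, St=[if0 :: subL(5)]>
9. <T=0, E=∅, St=[if0 :: subL(5)]>
10. <T=v, E={v↦thunk(0, ∅)}, St=[subL(5)]>
11. <T=0, E=∅, St=[subL(5)]>
→ final value 5

Answer: 5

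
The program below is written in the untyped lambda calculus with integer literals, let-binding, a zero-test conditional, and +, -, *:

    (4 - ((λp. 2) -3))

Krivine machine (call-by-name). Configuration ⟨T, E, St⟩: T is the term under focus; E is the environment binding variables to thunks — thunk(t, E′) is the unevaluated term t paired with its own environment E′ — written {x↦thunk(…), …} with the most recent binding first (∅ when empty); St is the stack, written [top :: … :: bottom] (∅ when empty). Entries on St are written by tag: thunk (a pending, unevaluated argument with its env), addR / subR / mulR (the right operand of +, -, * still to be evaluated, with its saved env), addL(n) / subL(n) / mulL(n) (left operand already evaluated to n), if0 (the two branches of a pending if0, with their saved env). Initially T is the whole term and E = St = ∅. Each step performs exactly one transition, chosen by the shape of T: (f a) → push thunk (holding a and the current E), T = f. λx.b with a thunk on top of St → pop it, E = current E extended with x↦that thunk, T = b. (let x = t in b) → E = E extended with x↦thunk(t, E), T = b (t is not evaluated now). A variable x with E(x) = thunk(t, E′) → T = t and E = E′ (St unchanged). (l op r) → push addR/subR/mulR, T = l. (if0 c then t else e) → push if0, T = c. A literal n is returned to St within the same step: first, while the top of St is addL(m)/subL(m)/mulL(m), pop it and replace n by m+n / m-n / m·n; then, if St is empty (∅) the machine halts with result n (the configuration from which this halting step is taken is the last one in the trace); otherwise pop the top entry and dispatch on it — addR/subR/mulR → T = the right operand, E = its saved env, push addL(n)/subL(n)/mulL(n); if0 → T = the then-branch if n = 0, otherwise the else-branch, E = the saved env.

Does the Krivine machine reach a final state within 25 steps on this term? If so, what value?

0. ⟨T=(4 - ((λp. 2) -3)); E=∅; St=∅⟩
1. ⟨T=4; E=∅; St=[subR]⟩
2. ⟨T=((λp. 2) -3); E=∅; St=[subL(4)]⟩
3. ⟨T=(λp. 2); E=∅; St=[thunk :: subL(4)]⟩
4. ⟨T=2; E={p↦thunk(-3, ∅)}; St=[subL(4)]⟩
→ final value 2

Answer: 2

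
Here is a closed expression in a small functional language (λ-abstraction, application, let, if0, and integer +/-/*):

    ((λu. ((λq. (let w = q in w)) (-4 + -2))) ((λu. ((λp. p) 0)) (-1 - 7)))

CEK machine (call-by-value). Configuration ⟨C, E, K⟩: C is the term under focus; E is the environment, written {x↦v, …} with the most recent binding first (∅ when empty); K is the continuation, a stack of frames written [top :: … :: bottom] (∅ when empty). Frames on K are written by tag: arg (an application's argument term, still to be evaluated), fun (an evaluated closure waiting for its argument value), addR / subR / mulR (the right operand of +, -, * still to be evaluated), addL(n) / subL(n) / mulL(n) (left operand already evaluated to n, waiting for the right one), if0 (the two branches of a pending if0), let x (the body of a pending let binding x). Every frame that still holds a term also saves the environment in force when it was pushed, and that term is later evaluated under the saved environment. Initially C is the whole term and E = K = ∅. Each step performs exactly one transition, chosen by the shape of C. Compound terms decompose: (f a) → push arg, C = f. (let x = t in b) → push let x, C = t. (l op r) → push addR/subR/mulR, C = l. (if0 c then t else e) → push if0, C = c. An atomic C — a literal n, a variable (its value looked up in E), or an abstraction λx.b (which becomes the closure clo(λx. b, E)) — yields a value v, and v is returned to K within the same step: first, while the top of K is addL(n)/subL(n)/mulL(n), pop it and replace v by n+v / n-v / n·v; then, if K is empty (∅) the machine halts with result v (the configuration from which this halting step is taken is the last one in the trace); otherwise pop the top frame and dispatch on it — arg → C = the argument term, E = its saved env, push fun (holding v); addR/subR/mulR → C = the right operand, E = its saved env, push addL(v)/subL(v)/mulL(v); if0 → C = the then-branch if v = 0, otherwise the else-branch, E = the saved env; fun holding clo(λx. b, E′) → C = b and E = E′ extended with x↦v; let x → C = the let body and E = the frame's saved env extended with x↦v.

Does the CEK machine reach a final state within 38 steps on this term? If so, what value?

Answer: -6

Derivation:
[0] ⟨C=((λu. ((λq. (let w = q in w)) (-4 + -2))) ((λu. ((λp. p) 0)) (-1 - 7))); E=∅; K=∅⟩
[1] ⟨C=(λu. ((λq. (let w = q in w)) (-4 + -2))); E=∅; K=[arg]⟩
[2] ⟨C=((λu. ((λp. p) 0)) (-1 - 7)); E=∅; K=[fun]⟩
[3] ⟨C=(λu. ((λp. p) 0)); E=∅; K=[arg :: fun]⟩
[4] ⟨C=(-1 - 7); E=∅; K=[fun :: fun]⟩
[5] ⟨C=-1; E=∅; K=[subR :: fun :: fun]⟩
[6] ⟨C=7; E=∅; K=[subL(-1) :: fun :: fun]⟩
[7] ⟨C=((λp. p) 0); E={u↦-8}; K=[fun]⟩
[8] ⟨C=(λp. p); E={u↦-8}; K=[arg :: fun]⟩
[9] ⟨C=0; E={u↦-8}; K=[fun :: fun]⟩
[10] ⟨C=p; E={p↦0, u↦-8}; K=[fun]⟩
[11] ⟨C=((λq. (let w = q in w)) (-4 + -2)); E={u↦0}; K=∅⟩
[12] ⟨C=(λq. (let w = q in w)); E={u↦0}; K=[arg]⟩
[13] ⟨C=(-4 + -2); E={u↦0}; K=[fun]⟩
[14] ⟨C=-4; E={u↦0}; K=[addR :: fun]⟩
[15] ⟨C=-2; E={u↦0}; K=[addL(-4) :: fun]⟩
[16] ⟨C=(let w = q in w); E={q↦-6, u↦0}; K=∅⟩
[17] ⟨C=q; E={q↦-6, u↦0}; K=[let w]⟩
[18] ⟨C=w; E={w↦-6, q↦-6, u↦0}; K=∅⟩
→ final value -6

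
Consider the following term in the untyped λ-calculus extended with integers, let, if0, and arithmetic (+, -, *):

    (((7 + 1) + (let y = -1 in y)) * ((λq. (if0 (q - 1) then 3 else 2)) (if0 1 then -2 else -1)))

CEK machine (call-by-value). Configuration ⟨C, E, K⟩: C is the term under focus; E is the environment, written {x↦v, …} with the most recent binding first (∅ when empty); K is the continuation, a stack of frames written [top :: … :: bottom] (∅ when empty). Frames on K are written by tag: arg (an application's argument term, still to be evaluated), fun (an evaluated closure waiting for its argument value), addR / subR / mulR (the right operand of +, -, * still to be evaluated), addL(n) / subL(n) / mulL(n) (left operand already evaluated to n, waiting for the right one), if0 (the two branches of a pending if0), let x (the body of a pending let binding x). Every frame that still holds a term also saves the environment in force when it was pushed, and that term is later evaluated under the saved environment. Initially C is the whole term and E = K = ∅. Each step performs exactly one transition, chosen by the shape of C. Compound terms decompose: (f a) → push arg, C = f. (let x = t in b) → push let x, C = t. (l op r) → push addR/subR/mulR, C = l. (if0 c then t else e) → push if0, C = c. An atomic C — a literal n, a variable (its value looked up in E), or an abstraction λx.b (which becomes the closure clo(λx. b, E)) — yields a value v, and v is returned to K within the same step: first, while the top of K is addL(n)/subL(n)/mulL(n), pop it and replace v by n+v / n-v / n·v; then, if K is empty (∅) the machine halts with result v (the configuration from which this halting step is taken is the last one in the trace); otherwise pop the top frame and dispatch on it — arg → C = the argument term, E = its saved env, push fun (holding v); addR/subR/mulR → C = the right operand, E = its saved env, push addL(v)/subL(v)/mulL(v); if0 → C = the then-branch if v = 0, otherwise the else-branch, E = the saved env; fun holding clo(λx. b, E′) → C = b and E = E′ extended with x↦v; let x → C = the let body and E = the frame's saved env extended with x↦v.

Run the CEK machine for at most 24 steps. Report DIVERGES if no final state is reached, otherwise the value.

0. <C=(((7 + 1) + (let y = -1 in y)) * ((λq. (if0 (q - 1) then 3 else 2)) (if0 1 then -2 else -1))), E=∅, K=∅>
1. <C=((7 + 1) + (let y = -1 in y)), E=∅, K=[mulR]>
2. <C=(7 + 1), E=∅, K=[addR :: mulR]>
3. <C=7, E=∅, K=[addR :: addR :: mulR]>
4. <C=1, E=∅, K=[addL(7) :: addR :: mulR]>
5. <C=(let y = -1 in y), E=∅, K=[addL(8) :: mulR]>
6. <C=-1, E=∅, K=[let y :: addL(8) :: mulR]>
7. <C=y, E={y↦-1}, K=[addL(8) :: mulR]>
8. <C=((λq. (if0 (q - 1) then 3 else 2)) (if0 1 then -2 else -1)), E=∅, K=[mulL(7)]>
9. <C=(λq. (if0 (q - 1) then 3 else 2)), E=∅, K=[arg :: mulL(7)]>
10. <C=(if0 1 then -2 else -1), E=∅, K=[fun :: mulL(7)]>
11. <C=1, E=∅, K=[if0 :: fun :: mulL(7)]>
12. <C=-1, E=∅, K=[fun :: mulL(7)]>
13. <C=(if0 (q - 1) then 3 else 2), E={q↦-1}, K=[mulL(7)]>
14. <C=(q - 1), E={q↦-1}, K=[if0 :: mulL(7)]>
15. <C=q, E={q↦-1}, K=[subR :: if0 :: mulL(7)]>
16. <C=1, E={q↦-1}, K=[subL(-1) :: if0 :: mulL(7)]>
17. <C=2, E={q↦-1}, K=[mulL(7)]>
→ final value 14

Answer: 14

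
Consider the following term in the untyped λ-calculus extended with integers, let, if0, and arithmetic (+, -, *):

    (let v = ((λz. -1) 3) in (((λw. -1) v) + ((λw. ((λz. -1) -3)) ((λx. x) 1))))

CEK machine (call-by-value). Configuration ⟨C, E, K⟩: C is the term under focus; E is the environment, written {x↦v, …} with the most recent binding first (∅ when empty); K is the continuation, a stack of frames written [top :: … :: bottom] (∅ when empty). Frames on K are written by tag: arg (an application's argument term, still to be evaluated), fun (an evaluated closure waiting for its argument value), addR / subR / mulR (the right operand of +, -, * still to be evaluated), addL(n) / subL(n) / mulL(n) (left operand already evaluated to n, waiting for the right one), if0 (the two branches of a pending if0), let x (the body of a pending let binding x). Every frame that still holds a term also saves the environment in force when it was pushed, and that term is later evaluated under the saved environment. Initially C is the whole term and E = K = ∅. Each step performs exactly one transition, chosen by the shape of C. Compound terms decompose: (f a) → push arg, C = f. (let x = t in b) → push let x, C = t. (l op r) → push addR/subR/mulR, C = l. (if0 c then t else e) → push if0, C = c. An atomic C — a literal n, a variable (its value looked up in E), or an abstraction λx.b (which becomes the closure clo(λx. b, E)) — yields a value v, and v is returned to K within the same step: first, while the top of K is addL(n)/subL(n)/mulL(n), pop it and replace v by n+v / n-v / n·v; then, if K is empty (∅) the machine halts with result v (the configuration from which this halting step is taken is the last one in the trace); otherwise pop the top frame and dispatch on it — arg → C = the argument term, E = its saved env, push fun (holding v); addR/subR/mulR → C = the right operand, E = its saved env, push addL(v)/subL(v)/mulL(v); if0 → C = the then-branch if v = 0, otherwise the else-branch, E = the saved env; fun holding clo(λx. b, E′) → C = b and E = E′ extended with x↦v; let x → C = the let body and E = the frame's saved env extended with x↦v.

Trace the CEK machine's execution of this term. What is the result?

t=0: [C=(let v = ((λz. -1) 3) in (((λw. -1) v) + ((λw. ((λz. -1) -3)) ((λx. x) 1)))) | E=∅ | K=∅]
t=1: [C=((λz. -1) 3) | E=∅ | K=[let v]]
t=2: [C=(λz. -1) | E=∅ | K=[arg :: let v]]
t=3: [C=3 | E=∅ | K=[fun :: let v]]
t=4: [C=-1 | E={z↦3} | K=[let v]]
t=5: [C=(((λw. -1) v) + ((λw. ((λz. -1) -3)) ((λx. x) 1))) | E={v↦-1} | K=∅]
t=6: [C=((λw. -1) v) | E={v↦-1} | K=[addR]]
t=7: [C=(λw. -1) | E={v↦-1} | K=[arg :: addR]]
t=8: [C=v | E={v↦-1} | K=[fun :: addR]]
t=9: [C=-1 | E={w↦-1, v↦-1} | K=[addR]]
t=10: [C=((λw. ((λz. -1) -3)) ((λx. x) 1)) | E={v↦-1} | K=[addL(-1)]]
t=11: [C=(λw. ((λz. -1) -3)) | E={v↦-1} | K=[arg :: addL(-1)]]
t=12: [C=((λx. x) 1) | E={v↦-1} | K=[fun :: addL(-1)]]
t=13: [C=(λx. x) | E={v↦-1} | K=[arg :: fun :: addL(-1)]]
t=14: [C=1 | E={v↦-1} | K=[fun :: fun :: addL(-1)]]
t=15: [C=x | E={x↦1, v↦-1} | K=[fun :: addL(-1)]]
t=16: [C=((λz. -1) -3) | E={w↦1, v↦-1} | K=[addL(-1)]]
t=17: [C=(λz. -1) | E={w↦1, v↦-1} | K=[arg :: addL(-1)]]
t=18: [C=-3 | E={w↦1, v↦-1} | K=[fun :: addL(-1)]]
t=19: [C=-1 | E={z↦-3, w↦1, v↦-1} | K=[addL(-1)]]
→ final value -2

Answer: -2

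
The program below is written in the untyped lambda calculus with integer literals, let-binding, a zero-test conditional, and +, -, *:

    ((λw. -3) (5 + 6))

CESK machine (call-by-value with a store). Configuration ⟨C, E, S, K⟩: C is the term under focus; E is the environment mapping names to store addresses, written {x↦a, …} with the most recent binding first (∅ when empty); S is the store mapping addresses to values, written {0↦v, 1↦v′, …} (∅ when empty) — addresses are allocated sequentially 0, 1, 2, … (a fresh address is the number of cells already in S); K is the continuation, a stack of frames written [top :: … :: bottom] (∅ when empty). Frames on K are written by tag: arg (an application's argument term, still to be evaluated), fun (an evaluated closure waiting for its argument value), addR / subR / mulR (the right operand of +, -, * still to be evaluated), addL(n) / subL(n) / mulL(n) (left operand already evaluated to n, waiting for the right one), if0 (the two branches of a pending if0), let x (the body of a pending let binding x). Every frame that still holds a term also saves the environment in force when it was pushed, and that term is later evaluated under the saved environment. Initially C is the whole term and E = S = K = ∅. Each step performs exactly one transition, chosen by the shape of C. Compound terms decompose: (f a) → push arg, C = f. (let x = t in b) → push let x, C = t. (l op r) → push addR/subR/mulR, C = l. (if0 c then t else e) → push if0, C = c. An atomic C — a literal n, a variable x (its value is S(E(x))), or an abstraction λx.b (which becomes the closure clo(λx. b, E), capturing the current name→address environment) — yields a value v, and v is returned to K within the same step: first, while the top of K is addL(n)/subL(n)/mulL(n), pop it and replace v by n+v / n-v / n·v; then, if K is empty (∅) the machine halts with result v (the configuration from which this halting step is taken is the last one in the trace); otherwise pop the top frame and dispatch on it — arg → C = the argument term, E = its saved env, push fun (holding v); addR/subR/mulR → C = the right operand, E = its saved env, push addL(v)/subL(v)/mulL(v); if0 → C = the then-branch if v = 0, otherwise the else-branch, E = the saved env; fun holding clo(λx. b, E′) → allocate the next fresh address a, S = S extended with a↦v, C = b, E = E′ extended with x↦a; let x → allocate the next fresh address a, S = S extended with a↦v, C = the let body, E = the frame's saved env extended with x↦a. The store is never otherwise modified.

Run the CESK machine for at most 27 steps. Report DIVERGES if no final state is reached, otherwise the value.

Answer: -3

Execution trace:
step 0: <C=((λw. -3) (5 + 6)), E=∅, S=∅, K=∅>
step 1: <C=(λw. -3), E=∅, S=∅, K=[arg]>
step 2: <C=(5 + 6), E=∅, S=∅, K=[fun]>
step 3: <C=5, E=∅, S=∅, K=[addR :: fun]>
step 4: <C=6, E=∅, S=∅, K=[addL(5) :: fun]>
step 5: <C=-3, E={w↦0}, S={0↦11}, K=∅>
→ final value -3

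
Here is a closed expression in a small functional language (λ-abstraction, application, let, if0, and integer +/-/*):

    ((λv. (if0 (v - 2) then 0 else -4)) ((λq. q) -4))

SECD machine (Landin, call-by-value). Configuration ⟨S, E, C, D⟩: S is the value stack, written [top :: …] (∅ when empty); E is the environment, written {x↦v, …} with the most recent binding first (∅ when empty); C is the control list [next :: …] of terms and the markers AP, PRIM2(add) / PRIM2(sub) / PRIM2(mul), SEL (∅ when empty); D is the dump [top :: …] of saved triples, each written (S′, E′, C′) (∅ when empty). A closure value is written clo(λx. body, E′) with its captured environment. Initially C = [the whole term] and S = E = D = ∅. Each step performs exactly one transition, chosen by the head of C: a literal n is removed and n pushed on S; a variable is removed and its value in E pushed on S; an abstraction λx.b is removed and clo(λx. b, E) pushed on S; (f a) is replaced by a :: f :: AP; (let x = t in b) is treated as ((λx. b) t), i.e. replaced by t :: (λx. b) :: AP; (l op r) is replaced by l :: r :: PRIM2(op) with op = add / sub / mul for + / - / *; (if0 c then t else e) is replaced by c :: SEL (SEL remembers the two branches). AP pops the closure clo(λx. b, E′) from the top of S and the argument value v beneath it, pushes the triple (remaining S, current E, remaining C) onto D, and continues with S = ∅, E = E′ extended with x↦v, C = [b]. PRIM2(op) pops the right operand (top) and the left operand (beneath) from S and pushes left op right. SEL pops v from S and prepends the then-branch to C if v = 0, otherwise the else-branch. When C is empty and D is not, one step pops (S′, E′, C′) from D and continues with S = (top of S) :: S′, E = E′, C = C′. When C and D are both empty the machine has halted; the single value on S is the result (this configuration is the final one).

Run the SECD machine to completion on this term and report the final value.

Answer: -4

Execution trace:
[0] ⟨S=∅; E=∅; C=[((λv. (if0 (v - 2) then 0 else -4)) ((λq. q) -4))]; D=∅⟩
[1] ⟨S=∅; E=∅; C=[((λq. q) -4) :: (λv. (if0 (v - 2) then 0 else -4)) :: AP]; D=∅⟩
[2] ⟨S=∅; E=∅; C=[-4 :: (λq. q) :: AP :: (λv. (if0 (v - 2) then 0 else -4)) :: AP]; D=∅⟩
[3] ⟨S=[-4]; E=∅; C=[(λq. q) :: AP :: (λv. (if0 (v - 2) then 0 else -4)) :: AP]; D=∅⟩
[4] ⟨S=[clo(λq. q, ∅) :: -4]; E=∅; C=[AP :: (λv. (if0 (v - 2) then 0 else -4)) :: AP]; D=∅⟩
[5] ⟨S=∅; E={q↦-4}; C=[q]; D=[(∅, ∅, [(λv. (if0 (v - 2) then 0 else -4)) :: AP])]⟩
[6] ⟨S=[-4]; E={q↦-4}; C=∅; D=[(∅, ∅, [(λv. (if0 (v - 2) then 0 else -4)) :: AP])]⟩
[7] ⟨S=[-4]; E=∅; C=[(λv. (if0 (v - 2) then 0 else -4)) :: AP]; D=∅⟩
[8] ⟨S=[clo(λv. (if0 (v - 2) then 0 else -4), ∅) :: -4]; E=∅; C=[AP]; D=∅⟩
[9] ⟨S=∅; E={v↦-4}; C=[(if0 (v - 2) then 0 else -4)]; D=[(∅, ∅, ∅)]⟩
[10] ⟨S=∅; E={v↦-4}; C=[(v - 2) :: SEL]; D=[(∅, ∅, ∅)]⟩
[11] ⟨S=∅; E={v↦-4}; C=[v :: 2 :: PRIM2(sub) :: SEL]; D=[(∅, ∅, ∅)]⟩
[12] ⟨S=[-4]; E={v↦-4}; C=[2 :: PRIM2(sub) :: SEL]; D=[(∅, ∅, ∅)]⟩
[13] ⟨S=[2 :: -4]; E={v↦-4}; C=[PRIM2(sub) :: SEL]; D=[(∅, ∅, ∅)]⟩
[14] ⟨S=[-6]; E={v↦-4}; C=[SEL]; D=[(∅, ∅, ∅)]⟩
[15] ⟨S=∅; E={v↦-4}; C=[-4]; D=[(∅, ∅, ∅)]⟩
[16] ⟨S=[-4]; E={v↦-4}; C=∅; D=[(∅, ∅, ∅)]⟩
[17] ⟨S=[-4]; E=∅; C=∅; D=∅⟩
→ final value -4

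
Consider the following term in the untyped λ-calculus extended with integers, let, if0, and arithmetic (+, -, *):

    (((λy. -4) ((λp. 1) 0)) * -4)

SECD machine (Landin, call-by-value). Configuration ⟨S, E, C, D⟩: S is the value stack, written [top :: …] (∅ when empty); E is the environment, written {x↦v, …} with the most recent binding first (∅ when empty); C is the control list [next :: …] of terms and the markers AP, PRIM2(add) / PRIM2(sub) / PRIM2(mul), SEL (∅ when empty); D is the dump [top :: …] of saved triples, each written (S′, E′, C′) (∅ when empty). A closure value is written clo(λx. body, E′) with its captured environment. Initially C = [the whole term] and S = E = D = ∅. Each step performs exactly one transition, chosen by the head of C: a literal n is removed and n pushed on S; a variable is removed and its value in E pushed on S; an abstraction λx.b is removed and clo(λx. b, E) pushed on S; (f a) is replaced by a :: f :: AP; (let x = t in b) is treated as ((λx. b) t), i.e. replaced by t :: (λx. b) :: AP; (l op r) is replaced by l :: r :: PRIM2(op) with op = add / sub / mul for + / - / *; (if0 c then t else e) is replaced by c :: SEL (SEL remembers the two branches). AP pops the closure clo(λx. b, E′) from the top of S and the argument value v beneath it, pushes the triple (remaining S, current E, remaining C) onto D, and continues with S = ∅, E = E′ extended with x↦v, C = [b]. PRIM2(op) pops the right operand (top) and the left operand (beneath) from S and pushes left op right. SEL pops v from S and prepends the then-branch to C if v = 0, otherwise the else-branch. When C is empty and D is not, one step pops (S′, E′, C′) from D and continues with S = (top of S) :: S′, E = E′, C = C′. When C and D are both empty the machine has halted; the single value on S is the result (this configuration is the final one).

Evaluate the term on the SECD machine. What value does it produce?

Answer: 16

Execution trace:
0. <S=∅, E=∅, C=[(((λy. -4) ((λp. 1) 0)) * -4)], D=∅>
1. <S=∅, E=∅, C=[((λy. -4) ((λp. 1) 0)) :: -4 :: PRIM2(mul)], D=∅>
2. <S=∅, E=∅, C=[((λp. 1) 0) :: (λy. -4) :: AP :: -4 :: PRIM2(mul)], D=∅>
3. <S=∅, E=∅, C=[0 :: (λp. 1) :: AP :: (λy. -4) :: AP :: -4 :: PRIM2(mul)], D=∅>
4. <S=[0], E=∅, C=[(λp. 1) :: AP :: (λy. -4) :: AP :: -4 :: PRIM2(mul)], D=∅>
5. <S=[clo(λp. 1, ∅) :: 0], E=∅, C=[AP :: (λy. -4) :: AP :: -4 :: PRIM2(mul)], D=∅>
6. <S=∅, E={p↦0}, C=[1], D=[(∅, ∅, [(λy. -4) :: AP :: -4 :: PRIM2(mul)])]>
7. <S=[1], E={p↦0}, C=∅, D=[(∅, ∅, [(λy. -4) :: AP :: -4 :: PRIM2(mul)])]>
8. <S=[1], E=∅, C=[(λy. -4) :: AP :: -4 :: PRIM2(mul)], D=∅>
9. <S=[clo(λy. -4, ∅) :: 1], E=∅, C=[AP :: -4 :: PRIM2(mul)], D=∅>
10. <S=∅, E={y↦1}, C=[-4], D=[(∅, ∅, [-4 :: PRIM2(mul)])]>
11. <S=[-4], E={y↦1}, C=∅, D=[(∅, ∅, [-4 :: PRIM2(mul)])]>
12. <S=[-4], E=∅, C=[-4 :: PRIM2(mul)], D=∅>
13. <S=[-4 :: -4], E=∅, C=[PRIM2(mul)], D=∅>
14. <S=[16], E=∅, C=∅, D=∅>
→ final value 16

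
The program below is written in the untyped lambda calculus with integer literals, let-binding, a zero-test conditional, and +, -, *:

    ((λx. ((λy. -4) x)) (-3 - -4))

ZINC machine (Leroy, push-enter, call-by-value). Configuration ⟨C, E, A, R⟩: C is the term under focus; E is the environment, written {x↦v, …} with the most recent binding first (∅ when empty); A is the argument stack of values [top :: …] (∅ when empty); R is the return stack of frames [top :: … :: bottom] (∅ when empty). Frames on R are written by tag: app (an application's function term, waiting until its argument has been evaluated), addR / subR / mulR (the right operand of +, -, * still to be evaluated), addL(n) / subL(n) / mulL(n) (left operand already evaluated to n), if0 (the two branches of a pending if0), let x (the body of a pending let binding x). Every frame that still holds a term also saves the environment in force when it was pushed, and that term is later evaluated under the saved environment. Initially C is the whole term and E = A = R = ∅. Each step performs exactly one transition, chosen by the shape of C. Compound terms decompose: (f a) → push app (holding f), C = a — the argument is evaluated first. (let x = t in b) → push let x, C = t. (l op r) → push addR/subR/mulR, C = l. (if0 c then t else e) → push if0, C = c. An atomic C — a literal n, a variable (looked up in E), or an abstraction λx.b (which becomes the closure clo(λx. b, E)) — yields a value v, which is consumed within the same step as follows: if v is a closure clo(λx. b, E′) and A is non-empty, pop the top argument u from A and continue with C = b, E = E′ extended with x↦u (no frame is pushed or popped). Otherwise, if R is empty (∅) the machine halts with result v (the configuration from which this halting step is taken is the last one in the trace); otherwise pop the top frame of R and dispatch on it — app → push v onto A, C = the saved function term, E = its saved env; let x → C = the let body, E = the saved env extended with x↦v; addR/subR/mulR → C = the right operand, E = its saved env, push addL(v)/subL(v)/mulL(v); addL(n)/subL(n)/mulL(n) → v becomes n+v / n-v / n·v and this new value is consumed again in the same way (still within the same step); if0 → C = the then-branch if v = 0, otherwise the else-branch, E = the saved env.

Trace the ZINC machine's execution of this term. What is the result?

t=0: [C=((λx. ((λy. -4) x)) (-3 - -4)) | E=∅ | A=∅ | R=∅]
t=1: [C=(-3 - -4) | E=∅ | A=∅ | R=[app]]
t=2: [C=-3 | E=∅ | A=∅ | R=[subR :: app]]
t=3: [C=-4 | E=∅ | A=∅ | R=[subL(-3) :: app]]
t=4: [C=(λx. ((λy. -4) x)) | E=∅ | A=[1] | R=∅]
t=5: [C=((λy. -4) x) | E={x↦1} | A=∅ | R=∅]
t=6: [C=x | E={x↦1} | A=∅ | R=[app]]
t=7: [C=(λy. -4) | E={x↦1} | A=[1] | R=∅]
t=8: [C=-4 | E={y↦1, x↦1} | A=∅ | R=∅]
→ final value -4

Answer: -4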